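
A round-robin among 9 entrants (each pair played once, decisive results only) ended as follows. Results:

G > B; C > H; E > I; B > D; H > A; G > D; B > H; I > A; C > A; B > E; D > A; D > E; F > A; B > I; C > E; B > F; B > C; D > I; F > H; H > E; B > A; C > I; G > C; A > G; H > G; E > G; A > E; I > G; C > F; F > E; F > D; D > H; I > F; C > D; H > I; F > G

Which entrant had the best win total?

Win totals: A 2, B 7, C 6, D 4, E 2, F 5, G 3, H 4, I 3.
B leads with 7 wins (next highest: 6).

B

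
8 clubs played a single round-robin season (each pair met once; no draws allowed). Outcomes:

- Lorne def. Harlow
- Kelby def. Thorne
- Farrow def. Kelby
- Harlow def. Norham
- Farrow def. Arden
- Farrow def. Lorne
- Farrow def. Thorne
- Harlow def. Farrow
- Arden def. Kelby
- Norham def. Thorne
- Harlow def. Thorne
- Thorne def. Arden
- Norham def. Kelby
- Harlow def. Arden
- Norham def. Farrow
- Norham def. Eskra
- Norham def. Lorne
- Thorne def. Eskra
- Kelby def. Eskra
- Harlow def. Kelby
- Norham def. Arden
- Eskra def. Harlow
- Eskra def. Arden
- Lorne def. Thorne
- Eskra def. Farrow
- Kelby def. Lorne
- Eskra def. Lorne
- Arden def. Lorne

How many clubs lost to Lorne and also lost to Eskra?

Lorne beat: Thorne, Harlow.
Eskra beat: Lorne, Harlow, Arden, Farrow.
Both beat: Harlow — 1.

1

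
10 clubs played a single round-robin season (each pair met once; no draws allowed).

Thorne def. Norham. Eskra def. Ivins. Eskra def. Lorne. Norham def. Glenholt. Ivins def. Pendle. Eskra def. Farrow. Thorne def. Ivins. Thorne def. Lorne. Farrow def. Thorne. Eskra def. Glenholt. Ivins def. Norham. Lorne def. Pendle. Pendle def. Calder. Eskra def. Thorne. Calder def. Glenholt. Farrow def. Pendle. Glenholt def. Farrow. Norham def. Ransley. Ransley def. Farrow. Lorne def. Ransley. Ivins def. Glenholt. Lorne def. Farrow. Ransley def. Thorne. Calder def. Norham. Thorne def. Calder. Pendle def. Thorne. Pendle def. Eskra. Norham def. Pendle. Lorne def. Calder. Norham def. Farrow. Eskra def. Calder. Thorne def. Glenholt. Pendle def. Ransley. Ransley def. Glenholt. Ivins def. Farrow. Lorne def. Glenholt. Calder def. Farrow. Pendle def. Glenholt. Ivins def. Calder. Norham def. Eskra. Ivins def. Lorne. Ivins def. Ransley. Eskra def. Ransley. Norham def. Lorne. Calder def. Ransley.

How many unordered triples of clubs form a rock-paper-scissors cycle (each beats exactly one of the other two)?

Win totals: Glenholt 1, Lorne 5, Ransley 3, Ivins 7, Eskra 7, Calder 4, Thorne 5, Norham 6, Farrow 2, Pendle 5.
A club with w wins dominates both others in C(w,2) triples; summing gives 0 + 10 + 3 + 21 + 21 + 6 + 10 + 15 + 1 + 10 = 97 transitive triples.
Total triples C(10,3) = 120, so cyclic triples = 120 − 97 = 23.

23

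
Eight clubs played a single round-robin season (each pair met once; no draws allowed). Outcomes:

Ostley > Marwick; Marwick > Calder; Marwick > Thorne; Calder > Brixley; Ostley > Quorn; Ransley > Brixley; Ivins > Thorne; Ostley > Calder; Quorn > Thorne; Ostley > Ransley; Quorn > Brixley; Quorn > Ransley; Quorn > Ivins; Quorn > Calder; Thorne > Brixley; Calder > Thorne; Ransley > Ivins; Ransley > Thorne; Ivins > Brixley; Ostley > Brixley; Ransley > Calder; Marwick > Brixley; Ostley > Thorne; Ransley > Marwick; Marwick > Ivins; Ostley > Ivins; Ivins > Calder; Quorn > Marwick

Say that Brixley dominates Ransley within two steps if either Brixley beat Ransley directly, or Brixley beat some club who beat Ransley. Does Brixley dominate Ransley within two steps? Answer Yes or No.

Brixley did not beat Ransley directly.
Brixley beat no one, so there is no intermediate club.

No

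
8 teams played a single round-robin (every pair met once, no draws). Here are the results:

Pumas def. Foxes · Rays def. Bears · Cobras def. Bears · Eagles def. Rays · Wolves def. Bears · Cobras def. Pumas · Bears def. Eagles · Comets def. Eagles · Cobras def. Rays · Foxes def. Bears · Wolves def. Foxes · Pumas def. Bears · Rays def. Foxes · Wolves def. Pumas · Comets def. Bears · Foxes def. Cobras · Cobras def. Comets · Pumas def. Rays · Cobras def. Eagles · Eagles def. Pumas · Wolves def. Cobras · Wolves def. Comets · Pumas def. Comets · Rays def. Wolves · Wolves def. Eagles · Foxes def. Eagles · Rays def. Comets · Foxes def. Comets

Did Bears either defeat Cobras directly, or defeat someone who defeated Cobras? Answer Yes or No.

Bears did not beat Cobras directly.
Bears beat Eagles, but each of them lost to Cobras. No two-step path.

No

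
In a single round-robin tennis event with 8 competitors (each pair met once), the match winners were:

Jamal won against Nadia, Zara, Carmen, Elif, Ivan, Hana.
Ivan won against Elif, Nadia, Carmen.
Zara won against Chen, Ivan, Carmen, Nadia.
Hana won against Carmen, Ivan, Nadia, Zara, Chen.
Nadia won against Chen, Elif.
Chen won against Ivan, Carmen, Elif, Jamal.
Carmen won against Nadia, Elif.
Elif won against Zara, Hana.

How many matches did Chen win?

4

Chen's results: beat Carmen, Ivan, Elif, Jamal; lost to Zara, Hana, Nadia.
That is 4 wins.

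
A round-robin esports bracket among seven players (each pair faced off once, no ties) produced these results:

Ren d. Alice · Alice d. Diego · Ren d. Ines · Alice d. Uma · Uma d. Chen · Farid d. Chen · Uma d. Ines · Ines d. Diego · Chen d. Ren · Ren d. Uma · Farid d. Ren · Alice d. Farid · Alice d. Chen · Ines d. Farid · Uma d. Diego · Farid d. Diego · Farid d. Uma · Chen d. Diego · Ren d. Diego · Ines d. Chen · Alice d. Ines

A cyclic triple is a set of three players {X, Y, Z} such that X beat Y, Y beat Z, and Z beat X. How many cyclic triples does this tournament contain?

Win totals: Farid 4, Ines 3, Diego 0, Chen 2, Ren 4, Alice 5, Uma 3.
A player with w wins dominates both others in C(w,2) triples; summing gives 6 + 3 + 0 + 1 + 6 + 10 + 3 = 29 transitive triples.
Total triples C(7,3) = 35, so cyclic triples = 35 − 29 = 6.

6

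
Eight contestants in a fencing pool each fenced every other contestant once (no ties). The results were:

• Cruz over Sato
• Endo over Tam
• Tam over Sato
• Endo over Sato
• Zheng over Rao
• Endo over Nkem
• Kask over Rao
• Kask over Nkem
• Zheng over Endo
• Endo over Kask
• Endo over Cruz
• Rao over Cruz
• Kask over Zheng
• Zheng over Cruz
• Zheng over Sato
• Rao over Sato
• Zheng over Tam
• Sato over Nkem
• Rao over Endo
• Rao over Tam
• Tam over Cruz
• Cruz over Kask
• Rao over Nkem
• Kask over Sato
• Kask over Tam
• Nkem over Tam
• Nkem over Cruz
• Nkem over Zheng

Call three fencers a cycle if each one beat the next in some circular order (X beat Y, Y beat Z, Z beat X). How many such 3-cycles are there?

11

Win totals: Nkem 3, Tam 2, Rao 5, Endo 5, Sato 1, Zheng 5, Kask 5, Cruz 2.
A fencer with w wins dominates both others in C(w,2) triples; summing gives 3 + 1 + 10 + 10 + 0 + 10 + 10 + 1 = 45 transitive triples.
Total triples C(8,3) = 56, so cyclic triples = 56 − 45 = 11.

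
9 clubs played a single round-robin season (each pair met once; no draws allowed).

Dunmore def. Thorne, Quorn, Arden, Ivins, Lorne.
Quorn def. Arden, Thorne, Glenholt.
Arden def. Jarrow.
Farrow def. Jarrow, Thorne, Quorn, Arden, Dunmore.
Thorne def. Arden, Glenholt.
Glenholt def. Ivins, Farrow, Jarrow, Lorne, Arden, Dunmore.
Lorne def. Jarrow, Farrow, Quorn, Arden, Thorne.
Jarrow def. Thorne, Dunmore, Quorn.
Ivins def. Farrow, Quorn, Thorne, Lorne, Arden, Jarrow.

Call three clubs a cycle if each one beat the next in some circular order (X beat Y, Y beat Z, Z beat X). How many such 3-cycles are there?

17

Win totals: Thorne 2, Lorne 5, Quorn 3, Arden 1, Dunmore 5, Farrow 5, Jarrow 3, Glenholt 6, Ivins 6.
A club with w wins dominates both others in C(w,2) triples; summing gives 1 + 10 + 3 + 0 + 10 + 10 + 3 + 15 + 15 = 67 transitive triples.
Total triples C(9,3) = 84, so cyclic triples = 84 − 67 = 17.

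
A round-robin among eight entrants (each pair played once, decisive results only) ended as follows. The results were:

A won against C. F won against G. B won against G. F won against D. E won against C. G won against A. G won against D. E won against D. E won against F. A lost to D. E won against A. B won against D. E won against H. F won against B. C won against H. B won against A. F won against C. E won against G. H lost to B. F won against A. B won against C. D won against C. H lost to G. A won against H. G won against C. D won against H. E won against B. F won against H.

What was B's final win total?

5

B's results: beat A, C, D, G, H; lost to E, F.
That is 5 wins.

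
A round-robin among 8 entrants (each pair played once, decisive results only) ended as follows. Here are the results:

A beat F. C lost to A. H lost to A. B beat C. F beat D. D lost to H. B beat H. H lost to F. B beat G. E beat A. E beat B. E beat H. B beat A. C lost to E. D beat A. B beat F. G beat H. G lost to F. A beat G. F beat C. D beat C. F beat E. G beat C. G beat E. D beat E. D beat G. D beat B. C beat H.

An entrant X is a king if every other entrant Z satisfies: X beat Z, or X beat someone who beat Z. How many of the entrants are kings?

A cannot reach B in two steps.
B reaches everyone (king).
C cannot reach A, B, E, F, G in two steps.
D reaches everyone (king).
E reaches everyone (king).
F reaches everyone (king).
G cannot reach F in two steps.
H cannot reach F in two steps.
Kings: B, D, E, F — 4.

4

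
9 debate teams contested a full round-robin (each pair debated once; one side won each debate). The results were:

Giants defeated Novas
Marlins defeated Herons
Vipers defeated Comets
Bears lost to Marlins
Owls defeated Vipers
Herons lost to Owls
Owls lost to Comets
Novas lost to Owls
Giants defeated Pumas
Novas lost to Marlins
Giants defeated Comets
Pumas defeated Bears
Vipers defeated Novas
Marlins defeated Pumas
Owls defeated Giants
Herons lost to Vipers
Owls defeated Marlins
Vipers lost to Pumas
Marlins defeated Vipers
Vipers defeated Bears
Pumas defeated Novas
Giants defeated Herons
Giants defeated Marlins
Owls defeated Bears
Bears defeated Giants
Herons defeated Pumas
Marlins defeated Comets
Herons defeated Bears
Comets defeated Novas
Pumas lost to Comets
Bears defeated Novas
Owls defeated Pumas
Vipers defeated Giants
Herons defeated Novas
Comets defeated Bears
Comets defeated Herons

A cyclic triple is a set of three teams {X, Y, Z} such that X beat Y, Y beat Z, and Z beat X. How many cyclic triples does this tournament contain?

Win totals: Giants 5, Vipers 5, Herons 3, Bears 2, Comets 5, Marlins 6, Owls 7, Pumas 3, Novas 0.
A team with w wins dominates both others in C(w,2) triples; summing gives 10 + 10 + 3 + 1 + 10 + 15 + 21 + 3 + 0 = 73 transitive triples.
Total triples C(9,3) = 84, so cyclic triples = 84 − 73 = 11.

11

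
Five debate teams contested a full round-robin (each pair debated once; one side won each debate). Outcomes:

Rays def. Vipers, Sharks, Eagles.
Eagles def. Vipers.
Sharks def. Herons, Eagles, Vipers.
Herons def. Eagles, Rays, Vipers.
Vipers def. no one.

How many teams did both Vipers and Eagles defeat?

0

Vipers beat: no one.
Eagles beat: Vipers.
No one was beaten by both.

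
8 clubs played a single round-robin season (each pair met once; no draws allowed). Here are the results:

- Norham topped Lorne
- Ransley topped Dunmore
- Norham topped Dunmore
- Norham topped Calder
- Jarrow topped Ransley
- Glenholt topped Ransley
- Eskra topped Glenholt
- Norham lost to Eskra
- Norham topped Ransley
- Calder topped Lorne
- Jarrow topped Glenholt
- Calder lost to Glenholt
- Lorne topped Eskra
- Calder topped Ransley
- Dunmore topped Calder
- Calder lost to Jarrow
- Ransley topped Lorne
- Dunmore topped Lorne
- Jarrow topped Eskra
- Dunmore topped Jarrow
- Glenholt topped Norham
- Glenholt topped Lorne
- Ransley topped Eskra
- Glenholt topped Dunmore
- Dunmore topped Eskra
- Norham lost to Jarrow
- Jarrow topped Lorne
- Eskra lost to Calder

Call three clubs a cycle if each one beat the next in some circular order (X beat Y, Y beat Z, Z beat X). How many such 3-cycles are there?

Win totals: Dunmore 4, Calder 3, Lorne 1, Ransley 3, Eskra 2, Jarrow 6, Glenholt 5, Norham 4.
A club with w wins dominates both others in C(w,2) triples; summing gives 6 + 3 + 0 + 3 + 1 + 15 + 10 + 6 = 44 transitive triples.
Total triples C(8,3) = 56, so cyclic triples = 56 − 44 = 12.

12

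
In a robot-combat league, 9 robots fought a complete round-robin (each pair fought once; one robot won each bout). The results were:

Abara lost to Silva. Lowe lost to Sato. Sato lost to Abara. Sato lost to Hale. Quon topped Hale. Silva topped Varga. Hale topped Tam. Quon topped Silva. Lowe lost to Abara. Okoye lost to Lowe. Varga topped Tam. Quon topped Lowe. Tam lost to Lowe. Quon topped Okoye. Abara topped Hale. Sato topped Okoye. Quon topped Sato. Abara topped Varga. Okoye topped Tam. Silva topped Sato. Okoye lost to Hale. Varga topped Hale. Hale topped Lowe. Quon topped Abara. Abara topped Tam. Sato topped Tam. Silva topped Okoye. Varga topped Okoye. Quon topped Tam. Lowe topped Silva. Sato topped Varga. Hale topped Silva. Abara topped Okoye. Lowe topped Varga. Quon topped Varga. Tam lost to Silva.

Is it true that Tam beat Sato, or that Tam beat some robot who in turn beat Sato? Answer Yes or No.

Tam did not beat Sato directly.
Tam beat no one, so there is no intermediate robot.

No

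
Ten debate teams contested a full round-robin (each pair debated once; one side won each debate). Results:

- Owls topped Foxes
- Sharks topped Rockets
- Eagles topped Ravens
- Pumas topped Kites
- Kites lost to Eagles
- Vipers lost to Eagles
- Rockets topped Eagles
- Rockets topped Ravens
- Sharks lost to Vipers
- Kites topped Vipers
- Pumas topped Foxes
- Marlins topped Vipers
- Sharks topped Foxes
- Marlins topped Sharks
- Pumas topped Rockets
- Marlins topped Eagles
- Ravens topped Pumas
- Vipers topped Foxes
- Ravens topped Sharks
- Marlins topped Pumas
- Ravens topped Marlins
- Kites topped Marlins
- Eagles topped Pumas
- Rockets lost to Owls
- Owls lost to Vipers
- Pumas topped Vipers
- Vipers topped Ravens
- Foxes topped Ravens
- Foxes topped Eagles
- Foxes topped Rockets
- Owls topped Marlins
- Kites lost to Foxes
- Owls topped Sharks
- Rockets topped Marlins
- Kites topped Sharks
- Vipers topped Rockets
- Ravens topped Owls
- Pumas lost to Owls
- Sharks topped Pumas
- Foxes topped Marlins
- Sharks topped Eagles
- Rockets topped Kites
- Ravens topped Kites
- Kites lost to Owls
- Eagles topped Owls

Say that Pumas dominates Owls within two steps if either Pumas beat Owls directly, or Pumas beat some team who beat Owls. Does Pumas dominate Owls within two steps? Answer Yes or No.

Yes

Pumas did not beat Owls directly.
Pumas beat Vipers, Rockets, Kites, Foxes. Of those, Vipers beat Owls.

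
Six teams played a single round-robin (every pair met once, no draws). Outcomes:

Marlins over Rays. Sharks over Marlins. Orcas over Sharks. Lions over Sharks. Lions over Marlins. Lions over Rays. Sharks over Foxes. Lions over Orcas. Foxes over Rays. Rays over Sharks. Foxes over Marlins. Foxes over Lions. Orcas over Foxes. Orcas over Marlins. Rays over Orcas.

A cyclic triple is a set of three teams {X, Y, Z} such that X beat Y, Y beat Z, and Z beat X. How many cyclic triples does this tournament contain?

6

Of the C(6,3) = 20 triples, the cyclic ones are: {Sharks, Foxes, Rays}; {Sharks, Foxes, Lions}; {Sharks, Rays, Marlins}; {Foxes, Orcas, Rays}; {Foxes, Orcas, Lions}; {Orcas, Rays, Marlins}.
That is 6.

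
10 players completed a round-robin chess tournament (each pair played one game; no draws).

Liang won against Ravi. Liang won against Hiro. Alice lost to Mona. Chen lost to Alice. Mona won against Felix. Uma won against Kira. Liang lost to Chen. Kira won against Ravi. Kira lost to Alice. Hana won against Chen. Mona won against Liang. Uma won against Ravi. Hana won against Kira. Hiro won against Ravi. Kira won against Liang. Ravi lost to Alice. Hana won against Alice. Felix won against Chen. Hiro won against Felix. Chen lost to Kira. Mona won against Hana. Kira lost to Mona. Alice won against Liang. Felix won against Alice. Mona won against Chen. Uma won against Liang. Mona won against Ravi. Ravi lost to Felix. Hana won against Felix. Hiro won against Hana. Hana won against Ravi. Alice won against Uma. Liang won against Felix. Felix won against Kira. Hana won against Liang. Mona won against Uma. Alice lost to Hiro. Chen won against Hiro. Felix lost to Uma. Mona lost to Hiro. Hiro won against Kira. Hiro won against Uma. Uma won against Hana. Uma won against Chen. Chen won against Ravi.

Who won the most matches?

Mona

Win totals: Felix 4, Ravi 0, Hiro 7, Alice 5, Kira 3, Uma 6, Hana 6, Mona 8, Liang 3, Chen 3.
Mona leads with 8 wins (next highest: 7).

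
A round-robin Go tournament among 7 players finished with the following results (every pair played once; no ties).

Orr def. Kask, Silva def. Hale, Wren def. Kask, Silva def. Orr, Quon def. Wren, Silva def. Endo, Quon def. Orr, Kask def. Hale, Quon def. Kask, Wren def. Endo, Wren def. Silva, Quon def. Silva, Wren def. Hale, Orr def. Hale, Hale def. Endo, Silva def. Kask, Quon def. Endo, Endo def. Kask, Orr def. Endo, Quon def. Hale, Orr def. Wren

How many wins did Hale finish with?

1

Hale's results: beat Endo; lost to Quon, Kask, Silva, Wren, Orr.
That is 1 win.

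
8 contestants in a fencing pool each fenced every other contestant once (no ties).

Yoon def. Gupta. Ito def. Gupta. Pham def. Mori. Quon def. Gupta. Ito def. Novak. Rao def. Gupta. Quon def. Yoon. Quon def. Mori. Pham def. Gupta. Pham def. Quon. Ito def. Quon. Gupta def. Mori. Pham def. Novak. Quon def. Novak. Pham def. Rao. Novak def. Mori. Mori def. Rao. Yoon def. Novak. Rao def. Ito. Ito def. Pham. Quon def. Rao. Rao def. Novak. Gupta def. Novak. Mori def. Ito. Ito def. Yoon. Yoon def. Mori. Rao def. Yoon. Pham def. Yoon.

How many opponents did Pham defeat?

6

Pham's results: beat Yoon, Rao, Quon, Mori, Novak, Gupta; lost to Ito.
That is 6 wins.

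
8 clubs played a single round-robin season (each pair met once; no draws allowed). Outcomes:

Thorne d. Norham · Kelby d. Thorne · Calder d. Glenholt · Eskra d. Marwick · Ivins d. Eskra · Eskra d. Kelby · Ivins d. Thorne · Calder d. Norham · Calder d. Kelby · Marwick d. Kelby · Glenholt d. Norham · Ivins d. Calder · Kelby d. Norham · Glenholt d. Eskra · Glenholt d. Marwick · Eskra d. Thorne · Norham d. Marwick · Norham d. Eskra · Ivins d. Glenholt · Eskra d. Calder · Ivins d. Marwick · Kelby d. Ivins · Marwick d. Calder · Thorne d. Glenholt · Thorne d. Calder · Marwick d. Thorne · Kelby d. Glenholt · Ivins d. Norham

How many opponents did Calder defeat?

3

Calder's results: beat Glenholt, Norham, Kelby; lost to Thorne, Eskra, Marwick, Ivins.
That is 3 wins.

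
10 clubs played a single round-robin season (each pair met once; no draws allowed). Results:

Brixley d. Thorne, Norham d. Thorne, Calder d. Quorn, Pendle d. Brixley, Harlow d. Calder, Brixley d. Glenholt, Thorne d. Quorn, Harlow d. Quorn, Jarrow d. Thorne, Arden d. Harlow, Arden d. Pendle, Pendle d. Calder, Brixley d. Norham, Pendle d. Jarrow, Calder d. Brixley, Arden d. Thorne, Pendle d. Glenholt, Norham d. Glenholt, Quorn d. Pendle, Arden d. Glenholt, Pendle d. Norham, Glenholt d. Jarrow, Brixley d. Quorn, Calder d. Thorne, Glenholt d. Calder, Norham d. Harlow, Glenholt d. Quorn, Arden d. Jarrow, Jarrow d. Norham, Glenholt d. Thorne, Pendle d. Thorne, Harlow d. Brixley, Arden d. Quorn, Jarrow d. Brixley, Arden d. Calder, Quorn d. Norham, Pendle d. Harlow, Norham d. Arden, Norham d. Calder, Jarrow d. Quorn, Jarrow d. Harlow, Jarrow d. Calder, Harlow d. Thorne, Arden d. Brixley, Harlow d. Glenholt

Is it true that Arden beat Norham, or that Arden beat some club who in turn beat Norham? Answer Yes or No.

Arden did not beat Norham directly.
Arden beat Jarrow, Pendle, Quorn, Thorne, Glenholt, Harlow, Calder, Brixley. Of those, Jarrow beat Norham.

Yes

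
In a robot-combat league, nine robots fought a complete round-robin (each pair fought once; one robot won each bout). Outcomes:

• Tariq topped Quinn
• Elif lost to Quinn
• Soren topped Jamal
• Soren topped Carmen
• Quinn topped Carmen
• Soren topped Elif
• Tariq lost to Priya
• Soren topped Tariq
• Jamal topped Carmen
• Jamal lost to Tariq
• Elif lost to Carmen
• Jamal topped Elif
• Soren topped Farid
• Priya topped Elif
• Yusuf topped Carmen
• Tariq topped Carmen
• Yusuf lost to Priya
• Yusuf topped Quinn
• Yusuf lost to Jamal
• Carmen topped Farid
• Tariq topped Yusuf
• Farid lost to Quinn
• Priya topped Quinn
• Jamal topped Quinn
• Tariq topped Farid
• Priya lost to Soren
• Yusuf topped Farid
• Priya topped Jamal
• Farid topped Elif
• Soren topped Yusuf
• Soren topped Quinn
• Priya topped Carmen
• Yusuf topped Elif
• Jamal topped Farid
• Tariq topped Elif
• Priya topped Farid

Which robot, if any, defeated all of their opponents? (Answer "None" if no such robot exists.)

Soren has 8 wins out of 8 opponents — a perfect record.

Soren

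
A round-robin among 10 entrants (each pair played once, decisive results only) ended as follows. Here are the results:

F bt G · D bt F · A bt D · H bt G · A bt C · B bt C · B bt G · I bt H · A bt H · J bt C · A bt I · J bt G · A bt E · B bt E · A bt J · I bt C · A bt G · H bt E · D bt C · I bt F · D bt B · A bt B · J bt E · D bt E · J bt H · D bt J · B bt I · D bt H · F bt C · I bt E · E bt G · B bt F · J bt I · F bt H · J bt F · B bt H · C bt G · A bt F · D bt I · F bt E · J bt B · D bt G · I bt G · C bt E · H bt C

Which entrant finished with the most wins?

A

Win totals: A 9, B 6, C 2, D 8, E 1, F 4, G 0, H 3, I 5, J 7.
A leads with 9 wins (next highest: 8).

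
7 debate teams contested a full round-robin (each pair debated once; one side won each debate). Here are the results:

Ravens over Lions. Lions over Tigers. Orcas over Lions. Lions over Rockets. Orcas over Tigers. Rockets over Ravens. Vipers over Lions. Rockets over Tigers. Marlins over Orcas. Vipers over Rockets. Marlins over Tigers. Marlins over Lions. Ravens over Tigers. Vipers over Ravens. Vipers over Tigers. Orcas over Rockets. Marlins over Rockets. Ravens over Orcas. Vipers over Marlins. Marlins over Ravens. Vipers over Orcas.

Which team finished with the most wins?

Vipers

Win totals: Orcas 3, Rockets 2, Vipers 6, Tigers 0, Marlins 5, Ravens 3, Lions 2.
Vipers leads with 6 wins (next highest: 5).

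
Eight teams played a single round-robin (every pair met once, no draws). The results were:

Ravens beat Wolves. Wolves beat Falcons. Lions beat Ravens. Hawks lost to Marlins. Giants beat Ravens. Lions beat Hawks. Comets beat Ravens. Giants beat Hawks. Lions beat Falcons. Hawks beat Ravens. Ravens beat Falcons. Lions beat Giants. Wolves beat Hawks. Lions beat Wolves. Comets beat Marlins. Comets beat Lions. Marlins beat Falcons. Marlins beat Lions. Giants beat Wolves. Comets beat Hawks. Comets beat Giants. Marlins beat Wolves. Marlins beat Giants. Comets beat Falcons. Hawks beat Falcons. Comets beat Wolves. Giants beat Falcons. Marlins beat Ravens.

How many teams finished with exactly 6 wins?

1

Win totals: Giants 4, Hawks 2, Wolves 2, Lions 5, Ravens 2, Marlins 6, Comets 7, Falcons 0.
Exactly 6: Marlins — 1 team.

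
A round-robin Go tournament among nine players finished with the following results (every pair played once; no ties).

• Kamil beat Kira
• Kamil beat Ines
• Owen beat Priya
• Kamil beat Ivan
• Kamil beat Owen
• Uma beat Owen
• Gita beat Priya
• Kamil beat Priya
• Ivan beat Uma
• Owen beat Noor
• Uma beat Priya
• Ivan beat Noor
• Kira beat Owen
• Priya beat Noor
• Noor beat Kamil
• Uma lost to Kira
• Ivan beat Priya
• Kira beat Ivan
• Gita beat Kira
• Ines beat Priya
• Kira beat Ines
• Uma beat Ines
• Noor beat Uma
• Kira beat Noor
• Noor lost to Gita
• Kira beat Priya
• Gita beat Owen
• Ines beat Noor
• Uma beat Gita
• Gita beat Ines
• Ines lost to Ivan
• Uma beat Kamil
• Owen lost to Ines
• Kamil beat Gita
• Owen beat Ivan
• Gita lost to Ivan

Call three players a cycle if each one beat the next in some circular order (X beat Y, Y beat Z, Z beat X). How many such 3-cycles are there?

Win totals: Priya 1, Ines 3, Ivan 5, Uma 5, Noor 2, Gita 5, Kamil 6, Owen 3, Kira 6.
A player with w wins dominates both others in C(w,2) triples; summing gives 0 + 3 + 10 + 10 + 1 + 10 + 15 + 3 + 15 = 67 transitive triples.
Total triples C(9,3) = 84, so cyclic triples = 84 − 67 = 17.

17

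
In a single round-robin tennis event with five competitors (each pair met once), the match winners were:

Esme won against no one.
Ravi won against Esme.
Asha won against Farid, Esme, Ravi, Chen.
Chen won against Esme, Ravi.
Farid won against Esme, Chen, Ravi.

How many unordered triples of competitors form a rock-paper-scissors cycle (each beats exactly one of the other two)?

Win totals: Chen 2, Esme 0, Ravi 1, Asha 4, Farid 3.
A competitor with w wins dominates both others in C(w,2) triples; summing gives 1 + 0 + 0 + 6 + 3 = 10 transitive triples.
Total triples C(5,3) = 10, so cyclic triples = 10 − 10 = 0.

0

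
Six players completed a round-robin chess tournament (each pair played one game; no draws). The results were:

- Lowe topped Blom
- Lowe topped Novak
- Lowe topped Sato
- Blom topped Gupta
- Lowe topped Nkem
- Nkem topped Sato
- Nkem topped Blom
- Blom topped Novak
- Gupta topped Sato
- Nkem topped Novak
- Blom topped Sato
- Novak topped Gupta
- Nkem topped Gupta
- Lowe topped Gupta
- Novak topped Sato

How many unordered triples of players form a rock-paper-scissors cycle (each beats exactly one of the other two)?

Win totals: Nkem 4, Lowe 5, Sato 0, Novak 2, Gupta 1, Blom 3.
A player with w wins dominates both others in C(w,2) triples; summing gives 6 + 10 + 0 + 1 + 0 + 3 = 20 transitive triples.
Total triples C(6,3) = 20, so cyclic triples = 20 − 20 = 0.

0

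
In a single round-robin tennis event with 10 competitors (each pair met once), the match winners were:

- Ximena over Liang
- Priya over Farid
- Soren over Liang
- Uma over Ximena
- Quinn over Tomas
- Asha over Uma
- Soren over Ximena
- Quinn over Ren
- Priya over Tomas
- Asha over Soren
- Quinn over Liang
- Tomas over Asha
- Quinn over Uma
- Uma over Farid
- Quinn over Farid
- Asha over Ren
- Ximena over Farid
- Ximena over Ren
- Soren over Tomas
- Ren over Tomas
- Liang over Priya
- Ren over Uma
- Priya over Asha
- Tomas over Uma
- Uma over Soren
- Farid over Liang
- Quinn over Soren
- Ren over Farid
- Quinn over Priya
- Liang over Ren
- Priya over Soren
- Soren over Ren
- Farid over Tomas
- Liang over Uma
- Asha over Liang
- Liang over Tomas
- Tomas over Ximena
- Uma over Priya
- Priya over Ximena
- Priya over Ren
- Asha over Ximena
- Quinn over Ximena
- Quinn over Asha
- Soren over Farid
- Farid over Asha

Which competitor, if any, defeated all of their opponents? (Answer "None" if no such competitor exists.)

Quinn has 9 wins out of 9 opponents — a perfect record.

Quinn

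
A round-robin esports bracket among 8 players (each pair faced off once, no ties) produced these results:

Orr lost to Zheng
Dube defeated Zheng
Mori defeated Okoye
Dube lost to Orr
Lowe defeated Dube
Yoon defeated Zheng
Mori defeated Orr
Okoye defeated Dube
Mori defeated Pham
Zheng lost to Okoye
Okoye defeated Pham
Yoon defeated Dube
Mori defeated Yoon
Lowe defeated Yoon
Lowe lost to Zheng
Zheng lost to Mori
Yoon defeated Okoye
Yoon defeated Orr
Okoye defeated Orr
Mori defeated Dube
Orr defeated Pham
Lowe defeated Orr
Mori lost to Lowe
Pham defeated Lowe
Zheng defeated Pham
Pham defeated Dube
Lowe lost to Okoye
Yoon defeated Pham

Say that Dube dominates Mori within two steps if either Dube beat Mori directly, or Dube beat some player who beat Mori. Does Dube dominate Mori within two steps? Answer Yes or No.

Dube did not beat Mori directly.
Dube beat Zheng, but each of them lost to Mori. No two-step path.

No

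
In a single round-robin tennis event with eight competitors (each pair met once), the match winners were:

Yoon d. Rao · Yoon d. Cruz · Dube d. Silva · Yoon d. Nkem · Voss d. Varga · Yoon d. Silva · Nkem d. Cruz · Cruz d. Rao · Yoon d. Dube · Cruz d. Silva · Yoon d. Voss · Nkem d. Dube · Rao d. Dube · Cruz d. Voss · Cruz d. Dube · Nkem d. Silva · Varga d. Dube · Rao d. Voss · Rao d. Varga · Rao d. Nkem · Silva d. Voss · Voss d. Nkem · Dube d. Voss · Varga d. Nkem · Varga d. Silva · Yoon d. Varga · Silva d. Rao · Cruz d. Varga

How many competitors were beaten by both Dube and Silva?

1

Dube beat: Voss, Silva.
Silva beat: Rao, Voss.
Both beat: Voss — 1.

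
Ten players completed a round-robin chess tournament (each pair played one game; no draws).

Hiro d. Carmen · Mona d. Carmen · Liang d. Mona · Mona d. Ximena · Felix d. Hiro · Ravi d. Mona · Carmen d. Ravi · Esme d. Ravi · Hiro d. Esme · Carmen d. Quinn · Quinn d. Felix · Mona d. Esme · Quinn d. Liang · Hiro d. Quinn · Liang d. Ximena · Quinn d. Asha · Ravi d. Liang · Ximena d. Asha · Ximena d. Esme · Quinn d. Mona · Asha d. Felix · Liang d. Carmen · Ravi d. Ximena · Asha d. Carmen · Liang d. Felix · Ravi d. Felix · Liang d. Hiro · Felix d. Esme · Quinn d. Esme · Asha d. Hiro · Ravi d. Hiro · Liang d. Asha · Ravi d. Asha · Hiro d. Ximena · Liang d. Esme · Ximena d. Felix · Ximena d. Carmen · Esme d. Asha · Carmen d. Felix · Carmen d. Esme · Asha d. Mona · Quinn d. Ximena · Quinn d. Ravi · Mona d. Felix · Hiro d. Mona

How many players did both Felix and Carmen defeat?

Felix beat: Esme, Hiro.
Carmen beat: Felix, Ravi, Esme, Quinn.
Both beat: Esme — 1.

1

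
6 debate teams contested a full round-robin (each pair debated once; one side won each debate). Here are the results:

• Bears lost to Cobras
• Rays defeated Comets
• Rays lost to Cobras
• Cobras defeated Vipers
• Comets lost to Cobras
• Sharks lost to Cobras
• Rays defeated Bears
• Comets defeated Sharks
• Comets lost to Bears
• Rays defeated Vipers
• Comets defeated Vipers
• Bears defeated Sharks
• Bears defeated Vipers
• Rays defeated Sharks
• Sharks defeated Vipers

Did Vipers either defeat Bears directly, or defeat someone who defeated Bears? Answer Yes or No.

Vipers did not beat Bears directly.
Vipers beat no one, so there is no intermediate team.

No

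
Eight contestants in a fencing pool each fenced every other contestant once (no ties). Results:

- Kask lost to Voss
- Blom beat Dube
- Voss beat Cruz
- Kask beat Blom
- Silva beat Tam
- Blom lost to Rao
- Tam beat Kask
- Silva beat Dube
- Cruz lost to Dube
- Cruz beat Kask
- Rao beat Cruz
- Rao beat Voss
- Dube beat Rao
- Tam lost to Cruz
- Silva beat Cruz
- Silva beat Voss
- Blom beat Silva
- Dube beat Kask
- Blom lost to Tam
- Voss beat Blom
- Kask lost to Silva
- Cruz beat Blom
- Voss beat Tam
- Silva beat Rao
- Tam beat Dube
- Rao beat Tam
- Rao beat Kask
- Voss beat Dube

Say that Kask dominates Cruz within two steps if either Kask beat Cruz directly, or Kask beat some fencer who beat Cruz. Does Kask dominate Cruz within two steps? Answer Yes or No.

Kask did not beat Cruz directly.
Kask beat Blom, but each of them lost to Cruz. No two-step path.

No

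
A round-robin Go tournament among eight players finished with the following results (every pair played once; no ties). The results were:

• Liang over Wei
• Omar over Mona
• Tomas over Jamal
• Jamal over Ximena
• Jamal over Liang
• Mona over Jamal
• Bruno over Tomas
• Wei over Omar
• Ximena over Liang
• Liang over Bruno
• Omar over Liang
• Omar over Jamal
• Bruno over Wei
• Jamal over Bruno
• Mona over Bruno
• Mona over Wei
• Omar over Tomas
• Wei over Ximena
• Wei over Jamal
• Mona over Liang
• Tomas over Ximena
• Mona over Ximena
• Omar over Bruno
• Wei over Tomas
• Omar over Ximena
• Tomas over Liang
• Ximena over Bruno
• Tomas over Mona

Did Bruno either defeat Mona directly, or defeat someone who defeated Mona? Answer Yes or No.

Yes

Bruno did not beat Mona directly.
Bruno beat Wei, Tomas. Of those, Tomas beat Mona.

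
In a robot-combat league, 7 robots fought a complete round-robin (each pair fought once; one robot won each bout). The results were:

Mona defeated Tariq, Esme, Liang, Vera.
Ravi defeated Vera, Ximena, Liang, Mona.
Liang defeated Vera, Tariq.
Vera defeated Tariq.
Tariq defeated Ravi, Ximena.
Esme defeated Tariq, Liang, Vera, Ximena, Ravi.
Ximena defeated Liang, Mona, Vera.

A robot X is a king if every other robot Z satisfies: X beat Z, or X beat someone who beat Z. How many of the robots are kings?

3

Ximena cannot reach Ravi in two steps.
Tariq cannot reach Esme in two steps.
Vera cannot reach Liang, Esme, Mona in two steps.
Liang cannot reach Esme, Mona in two steps.
Ravi reaches everyone (king).
Esme reaches everyone (king).
Mona reaches everyone (king).
Kings: Ravi, Esme, Mona — 3.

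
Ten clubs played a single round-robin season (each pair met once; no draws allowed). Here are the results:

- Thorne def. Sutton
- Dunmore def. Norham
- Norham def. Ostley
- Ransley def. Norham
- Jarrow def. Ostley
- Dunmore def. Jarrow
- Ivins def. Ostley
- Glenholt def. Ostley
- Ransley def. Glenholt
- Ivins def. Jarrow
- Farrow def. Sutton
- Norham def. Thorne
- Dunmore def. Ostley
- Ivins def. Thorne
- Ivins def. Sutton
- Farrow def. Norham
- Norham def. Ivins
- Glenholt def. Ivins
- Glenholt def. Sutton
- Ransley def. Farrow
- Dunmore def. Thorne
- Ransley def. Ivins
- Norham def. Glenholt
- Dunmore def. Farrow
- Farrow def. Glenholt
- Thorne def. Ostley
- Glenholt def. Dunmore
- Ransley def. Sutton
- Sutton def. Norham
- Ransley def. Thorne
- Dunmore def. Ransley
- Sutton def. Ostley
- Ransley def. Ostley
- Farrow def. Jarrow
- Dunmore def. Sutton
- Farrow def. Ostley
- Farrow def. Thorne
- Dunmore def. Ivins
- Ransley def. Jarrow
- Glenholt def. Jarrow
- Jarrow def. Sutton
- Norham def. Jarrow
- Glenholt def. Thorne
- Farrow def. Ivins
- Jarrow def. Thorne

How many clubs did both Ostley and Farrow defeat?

0

Ostley beat: no one.
Farrow beat: Jarrow, Ostley, Sutton, Norham, Thorne, Ivins, Glenholt.
No one was beaten by both.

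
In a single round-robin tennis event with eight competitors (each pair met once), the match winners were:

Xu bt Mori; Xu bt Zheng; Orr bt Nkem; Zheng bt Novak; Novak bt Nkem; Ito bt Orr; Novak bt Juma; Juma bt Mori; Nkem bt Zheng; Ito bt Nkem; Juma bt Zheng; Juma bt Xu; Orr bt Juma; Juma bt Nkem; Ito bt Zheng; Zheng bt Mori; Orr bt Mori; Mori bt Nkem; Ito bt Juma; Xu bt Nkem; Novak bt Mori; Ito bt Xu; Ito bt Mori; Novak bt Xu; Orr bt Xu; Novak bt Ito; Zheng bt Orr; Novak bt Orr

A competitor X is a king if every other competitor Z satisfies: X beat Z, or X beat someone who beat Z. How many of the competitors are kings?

Zheng reaches everyone (king).
Orr cannot reach Ito, Novak in two steps.
Ito reaches everyone (king).
Nkem cannot reach Ito, Xu, Juma in two steps.
Novak reaches everyone (king).
Mori cannot reach Orr, Ito, Novak, Xu, Juma in two steps.
Xu cannot reach Ito, Juma in two steps.
Juma cannot reach Ito in two steps.
Kings: Zheng, Ito, Novak — 3.

3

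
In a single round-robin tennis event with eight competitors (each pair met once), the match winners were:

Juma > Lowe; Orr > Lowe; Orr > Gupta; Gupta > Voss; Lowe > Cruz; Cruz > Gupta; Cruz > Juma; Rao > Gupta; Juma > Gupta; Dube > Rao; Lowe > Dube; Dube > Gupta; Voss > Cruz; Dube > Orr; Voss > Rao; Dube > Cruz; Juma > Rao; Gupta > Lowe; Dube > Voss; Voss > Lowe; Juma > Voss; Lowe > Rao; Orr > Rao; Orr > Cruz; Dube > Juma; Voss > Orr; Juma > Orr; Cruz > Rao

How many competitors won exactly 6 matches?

1

Win totals: Gupta 2, Voss 4, Orr 4, Lowe 3, Juma 5, Rao 1, Dube 6, Cruz 3.
Exactly 6: Dube — 1 competitor.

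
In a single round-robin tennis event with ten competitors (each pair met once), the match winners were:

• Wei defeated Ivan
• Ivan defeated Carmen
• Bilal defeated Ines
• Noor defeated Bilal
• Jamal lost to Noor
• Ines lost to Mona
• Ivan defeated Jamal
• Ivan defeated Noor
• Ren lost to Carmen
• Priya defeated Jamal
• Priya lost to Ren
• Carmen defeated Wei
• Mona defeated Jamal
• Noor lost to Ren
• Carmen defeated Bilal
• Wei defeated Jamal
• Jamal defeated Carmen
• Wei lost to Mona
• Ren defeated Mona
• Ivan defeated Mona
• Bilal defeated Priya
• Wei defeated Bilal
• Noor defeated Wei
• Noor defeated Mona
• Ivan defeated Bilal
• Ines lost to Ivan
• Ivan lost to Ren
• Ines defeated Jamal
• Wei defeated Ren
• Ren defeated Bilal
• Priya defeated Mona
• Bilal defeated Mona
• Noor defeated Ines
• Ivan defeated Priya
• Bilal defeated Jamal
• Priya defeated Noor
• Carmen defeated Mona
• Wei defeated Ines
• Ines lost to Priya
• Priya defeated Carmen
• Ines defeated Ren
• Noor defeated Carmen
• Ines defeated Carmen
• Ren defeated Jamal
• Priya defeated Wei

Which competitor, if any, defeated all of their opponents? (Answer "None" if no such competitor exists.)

None

Highest win total is Ivan with 7 (out of 9 possible).
Ivan lost to Wei, Ren, so no competitor went undefeated.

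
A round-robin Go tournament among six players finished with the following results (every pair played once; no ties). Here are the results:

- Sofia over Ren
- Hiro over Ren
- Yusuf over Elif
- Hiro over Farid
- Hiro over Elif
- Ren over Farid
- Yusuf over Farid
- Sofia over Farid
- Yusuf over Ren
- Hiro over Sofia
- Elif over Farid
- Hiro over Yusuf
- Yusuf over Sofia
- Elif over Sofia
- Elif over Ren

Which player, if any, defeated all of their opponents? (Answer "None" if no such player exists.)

Hiro has 5 wins out of 5 opponents — a perfect record.

Hiro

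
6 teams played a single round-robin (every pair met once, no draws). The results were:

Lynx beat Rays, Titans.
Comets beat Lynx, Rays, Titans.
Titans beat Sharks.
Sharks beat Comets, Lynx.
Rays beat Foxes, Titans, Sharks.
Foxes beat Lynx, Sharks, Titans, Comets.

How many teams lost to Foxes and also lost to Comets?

2

Foxes beat: Comets, Sharks, Lynx, Titans.
Comets beat: Lynx, Titans, Rays.
Both beat: Lynx, Titans — 2.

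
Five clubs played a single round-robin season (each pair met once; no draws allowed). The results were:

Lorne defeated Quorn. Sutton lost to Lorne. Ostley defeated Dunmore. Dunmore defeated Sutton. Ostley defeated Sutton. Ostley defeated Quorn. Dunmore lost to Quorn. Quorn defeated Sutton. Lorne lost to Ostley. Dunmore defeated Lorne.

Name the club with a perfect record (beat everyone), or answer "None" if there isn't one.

Ostley has 4 wins out of 4 opponents — a perfect record.

Ostley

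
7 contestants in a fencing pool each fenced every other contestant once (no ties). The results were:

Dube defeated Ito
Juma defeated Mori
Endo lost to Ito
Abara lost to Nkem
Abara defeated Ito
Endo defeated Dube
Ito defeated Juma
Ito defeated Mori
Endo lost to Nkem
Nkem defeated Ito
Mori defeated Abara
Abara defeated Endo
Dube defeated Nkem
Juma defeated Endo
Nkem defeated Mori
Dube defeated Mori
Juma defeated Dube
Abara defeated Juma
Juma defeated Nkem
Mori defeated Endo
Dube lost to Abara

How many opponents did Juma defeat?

Juma's results: beat Mori, Dube, Endo, Nkem; lost to Abara, Ito.
That is 4 wins.

4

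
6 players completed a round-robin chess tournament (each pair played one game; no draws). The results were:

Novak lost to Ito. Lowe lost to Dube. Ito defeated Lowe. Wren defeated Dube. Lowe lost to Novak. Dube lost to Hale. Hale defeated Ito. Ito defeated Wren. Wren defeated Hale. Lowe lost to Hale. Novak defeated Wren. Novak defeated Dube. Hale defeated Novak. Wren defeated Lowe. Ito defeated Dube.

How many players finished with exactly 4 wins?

Win totals: Hale 4, Lowe 0, Wren 3, Dube 1, Ito 4, Novak 3.
Exactly 4: Hale, Ito — 2 players.

2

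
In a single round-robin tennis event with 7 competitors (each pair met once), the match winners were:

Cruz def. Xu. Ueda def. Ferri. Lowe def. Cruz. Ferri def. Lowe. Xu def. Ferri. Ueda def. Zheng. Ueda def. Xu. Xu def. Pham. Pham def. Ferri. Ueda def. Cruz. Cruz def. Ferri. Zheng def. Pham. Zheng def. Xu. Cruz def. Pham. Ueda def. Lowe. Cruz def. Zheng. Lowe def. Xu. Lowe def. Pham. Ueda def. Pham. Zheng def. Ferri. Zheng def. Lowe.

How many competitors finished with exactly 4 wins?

Win totals: Zheng 4, Ueda 6, Lowe 3, Pham 1, Xu 2, Cruz 4, Ferri 1.
Exactly 4: Zheng, Cruz — 2 competitors.

2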